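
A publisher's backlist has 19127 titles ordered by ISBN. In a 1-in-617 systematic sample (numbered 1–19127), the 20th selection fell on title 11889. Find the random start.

166

k = 617
r = 11889 − (20−1)×617 = 11889 − 11723 = 166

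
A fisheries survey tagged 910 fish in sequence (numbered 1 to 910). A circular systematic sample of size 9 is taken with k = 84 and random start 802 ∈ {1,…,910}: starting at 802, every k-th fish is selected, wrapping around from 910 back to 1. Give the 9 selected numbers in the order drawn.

Selection 1: 802
Selection 2: 802 + 84 = 886
Selection 3: 886 + 84 = 970 → 970 − 910 = 60
Selection 4: 60 + 84 = 144
Selection 5: 144 + 84 = 228
Selection 6: 228 + 84 = 312
Selection 7: 312 + 84 = 396
Selection 8: 396 + 84 = 480
Selection 9: 480 + 84 = 564

802, 886, 60, 144, 228, 312, 396, 480, 564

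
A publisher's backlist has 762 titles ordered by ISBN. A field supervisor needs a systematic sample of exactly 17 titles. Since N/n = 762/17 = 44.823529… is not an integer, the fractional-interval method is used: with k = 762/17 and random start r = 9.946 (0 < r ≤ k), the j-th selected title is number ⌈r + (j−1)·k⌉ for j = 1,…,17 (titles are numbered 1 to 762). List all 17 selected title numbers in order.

10, 55, 100, 145, 190, 235, 279, 324, 369, 414, 459, 504, 548, 593, 638, 683, 728

j=1: r + 0k = 9.946 → ⌈·⌉ = 10
j=2: r + 1k = 54.769529… → ⌈·⌉ = 55
j=3: r + 2k = 99.593058… → ⌈·⌉ = 100
j=4: r + 3k = 144.416588… → ⌈·⌉ = 145
j=5: r + 4k = 189.240117… → ⌈·⌉ = 190
j=6: r + 5k = 234.063647… → ⌈·⌉ = 235
j=7: r + 6k = 278.887176… → ⌈·⌉ = 279
j=8: r + 7k = 323.710705… → ⌈·⌉ = 324
j=9: r + 8k = 368.534235… → ⌈·⌉ = 369
j=10: r + 9k = 413.357764… → ⌈·⌉ = 414
j=11: r + 10k = 458.181294… → ⌈·⌉ = 459
j=12: r + 11k = 503.004823… → ⌈·⌉ = 504
j=13: r + 12k = 547.828352… → ⌈·⌉ = 548
j=14: r + 13k = 592.651882… → ⌈·⌉ = 593
j=15: r + 14k = 637.475411… → ⌈·⌉ = 638
j=16: r + 15k = 682.298941… → ⌈·⌉ = 683
j=17: r + 16k = 727.122470… → ⌈·⌉ = 728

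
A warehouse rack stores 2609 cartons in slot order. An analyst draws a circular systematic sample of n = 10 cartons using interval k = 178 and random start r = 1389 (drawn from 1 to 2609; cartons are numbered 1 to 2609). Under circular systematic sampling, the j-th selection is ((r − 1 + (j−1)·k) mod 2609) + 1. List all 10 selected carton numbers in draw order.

1389, 1567, 1745, 1923, 2101, 2279, 2457, 26, 204, 382

Selection 1: 1389
Selection 2: 1389 + 178 = 1567
Selection 3: 1567 + 178 = 1745
Selection 4: 1745 + 178 = 1923
Selection 5: 1923 + 178 = 2101
Selection 6: 2101 + 178 = 2279
Selection 7: 2279 + 178 = 2457
Selection 8: 2457 + 178 = 2635 → 2635 − 2609 = 26
Selection 9: 26 + 178 = 204
Selection 10: 204 + 178 = 382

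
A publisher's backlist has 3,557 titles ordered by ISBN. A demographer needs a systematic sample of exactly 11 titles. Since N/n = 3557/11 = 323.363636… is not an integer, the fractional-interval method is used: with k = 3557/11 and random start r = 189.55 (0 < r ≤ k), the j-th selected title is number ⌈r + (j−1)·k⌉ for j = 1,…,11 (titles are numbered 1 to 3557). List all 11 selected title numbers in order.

190, 513, 837, 1160, 1484, 1807, 2130, 2454, 2777, 3100, 3424

j=1: r + 0k = 189.55 → ⌈·⌉ = 190
j=2: r + 1k = 512.913636… → ⌈·⌉ = 513
j=3: r + 2k = 836.277272… → ⌈·⌉ = 837
j=4: r + 3k = 1159.640909… → ⌈·⌉ = 1160
j=5: r + 4k = 1483.004545… → ⌈·⌉ = 1484
j=6: r + 5k = 1806.368181… → ⌈·⌉ = 1807
j=7: r + 6k = 2129.731818… → ⌈·⌉ = 2130
j=8: r + 7k = 2453.095454… → ⌈·⌉ = 2454
j=9: r + 8k = 2776.459090… → ⌈·⌉ = 2777
j=10: r + 9k = 3099.822727… → ⌈·⌉ = 3100
j=11: r + 10k = 3423.186363… → ⌈·⌉ = 3424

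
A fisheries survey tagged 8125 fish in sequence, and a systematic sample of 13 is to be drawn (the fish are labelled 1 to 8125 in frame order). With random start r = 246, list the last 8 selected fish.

k = N/n = 8125/13 = 625
6th selection = 246 + 5×625 = 3371
7th: 3371 + 625 = 3996
8th: 3996 + 625 = 4621
9th: 4621 + 625 = 5246
10th: 5246 + 625 = 5871
11th: 5871 + 625 = 6496
12th: 6496 + 625 = 7121
13th: 7121 + 625 = 7746

3371, 3996, 4621, 5246, 5871, 6496, 7121, 7746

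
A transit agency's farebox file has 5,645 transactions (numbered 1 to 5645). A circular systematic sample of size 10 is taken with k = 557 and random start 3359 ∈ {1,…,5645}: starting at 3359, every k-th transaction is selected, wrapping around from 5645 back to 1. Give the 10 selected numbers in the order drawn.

3359, 3916, 4473, 5030, 5587, 499, 1056, 1613, 2170, 2727

Selection 1: 3359
Selection 2: 3359 + 557 = 3916
Selection 3: 3916 + 557 = 4473
Selection 4: 4473 + 557 = 5030
Selection 5: 5030 + 557 = 5587
Selection 6: 5587 + 557 = 6144 → 6144 − 5645 = 499
Selection 7: 499 + 557 = 1056
Selection 8: 1056 + 557 = 1613
Selection 9: 1613 + 557 = 2170
Selection 10: 2170 + 557 = 2727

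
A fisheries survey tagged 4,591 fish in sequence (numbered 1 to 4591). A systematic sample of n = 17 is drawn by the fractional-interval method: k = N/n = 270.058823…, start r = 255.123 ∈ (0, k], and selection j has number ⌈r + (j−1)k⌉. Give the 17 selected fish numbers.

256, 526, 796, 1066, 1336, 1606, 1876, 2146, 2416, 2686, 2956, 3226, 3496, 3766, 4036, 4307, 4577

j=1: r + 0k = 255.123 → ⌈·⌉ = 256
j=2: r + 1k = 525.181823… → ⌈·⌉ = 526
j=3: r + 2k = 795.240647… → ⌈·⌉ = 796
j=4: r + 3k = 1065.299470… → ⌈·⌉ = 1066
j=5: r + 4k = 1335.358294… → ⌈·⌉ = 1336
j=6: r + 5k = 1605.417117… → ⌈·⌉ = 1606
j=7: r + 6k = 1875.475941… → ⌈·⌉ = 1876
j=8: r + 7k = 2145.534764… → ⌈·⌉ = 2146
j=9: r + 8k = 2415.593588… → ⌈·⌉ = 2416
j=10: r + 9k = 2685.652411… → ⌈·⌉ = 2686
j=11: r + 10k = 2955.711235… → ⌈·⌉ = 2956
j=12: r + 11k = 3225.770058… → ⌈·⌉ = 3226
j=13: r + 12k = 3495.828882… → ⌈·⌉ = 3496
j=14: r + 13k = 3765.887705… → ⌈·⌉ = 3766
j=15: r + 14k = 4035.946529… → ⌈·⌉ = 4036
j=16: r + 15k = 4306.005352… → ⌈·⌉ = 4307
j=17: r + 16k = 4576.064176… → ⌈·⌉ = 4577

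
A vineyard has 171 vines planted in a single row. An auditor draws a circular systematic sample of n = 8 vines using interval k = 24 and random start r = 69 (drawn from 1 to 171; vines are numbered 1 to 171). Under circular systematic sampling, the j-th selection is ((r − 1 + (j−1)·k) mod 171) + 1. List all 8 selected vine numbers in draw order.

Selection 1: 69
Selection 2: 69 + 24 = 93
Selection 3: 93 + 24 = 117
Selection 4: 117 + 24 = 141
Selection 5: 141 + 24 = 165
Selection 6: 165 + 24 = 189 → 189 − 171 = 18
Selection 7: 18 + 24 = 42
Selection 8: 42 + 24 = 66

69, 93, 117, 141, 165, 18, 42, 66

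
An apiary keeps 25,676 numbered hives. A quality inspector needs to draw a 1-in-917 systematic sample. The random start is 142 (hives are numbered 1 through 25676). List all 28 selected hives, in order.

142, 1059, 1976, 2893, 3810, 4727, 5644, 6561, 7478, 8395, 9312, 10229, 11146, 12063, 12980, 13897, 14814, 15731, 16648, 17565, 18482, 19399, 20316, 21233, 22150, 23067, 23984, 24901

hive 1: 142
hive 2: 142 + 917 = 1059
hive 3: 1059 + 917 = 1976
hive 4: 1976 + 917 = 2893
hive 5: 2893 + 917 = 3810
hive 6: 3810 + 917 = 4727
hive 7: 4727 + 917 = 5644
hive 8: 5644 + 917 = 6561
hive 9: 6561 + 917 = 7478
hive 10: 7478 + 917 = 8395
hive 11: 8395 + 917 = 9312
hive 12: 9312 + 917 = 10229
hive 13: 10229 + 917 = 11146
hive 14: 11146 + 917 = 12063
hive 15: 12063 + 917 = 12980
hive 16: 12980 + 917 = 13897
hive 17: 13897 + 917 = 14814
hive 18: 14814 + 917 = 15731
hive 19: 15731 + 917 = 16648
hive 20: 16648 + 917 = 17565
hive 21: 17565 + 917 = 18482
hive 22: 18482 + 917 = 19399
hive 23: 19399 + 917 = 20316
hive 24: 20316 + 917 = 21233
hive 25: 21233 + 917 = 22150
hive 26: 22150 + 917 = 23067
hive 27: 23067 + 917 = 23984
hive 28: 23984 + 917 = 24901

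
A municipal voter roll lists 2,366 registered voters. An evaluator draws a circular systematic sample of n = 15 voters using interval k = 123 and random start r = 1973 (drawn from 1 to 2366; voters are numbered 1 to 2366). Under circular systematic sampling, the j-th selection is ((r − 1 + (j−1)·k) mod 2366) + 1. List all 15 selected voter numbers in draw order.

1973, 2096, 2219, 2342, 99, 222, 345, 468, 591, 714, 837, 960, 1083, 1206, 1329

Selection 1: 1973
Selection 2: 1973 + 123 = 2096
Selection 3: 2096 + 123 = 2219
Selection 4: 2219 + 123 = 2342
Selection 5: 2342 + 123 = 2465 → 2465 − 2366 = 99
Selection 6: 99 + 123 = 222
Selection 7: 222 + 123 = 345
Selection 8: 345 + 123 = 468
Selection 9: 468 + 123 = 591
Selection 10: 591 + 123 = 714
Selection 11: 714 + 123 = 837
Selection 12: 837 + 123 = 960
Selection 13: 960 + 123 = 1083
Selection 14: 1083 + 123 = 1206
Selection 15: 1206 + 123 = 1329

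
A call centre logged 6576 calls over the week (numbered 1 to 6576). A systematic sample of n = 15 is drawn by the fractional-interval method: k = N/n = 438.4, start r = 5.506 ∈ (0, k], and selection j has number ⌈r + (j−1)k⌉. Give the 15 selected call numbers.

6, 444, 883, 1321, 1760, 2198, 2636, 3075, 3513, 3952, 4390, 4828, 5267, 5705, 6144

j=1: r + 0k = 5.506 → ⌈·⌉ = 6
j=2: r + 1k = 443.906 → ⌈·⌉ = 444
j=3: r + 2k = 882.306 → ⌈·⌉ = 883
j=4: r + 3k = 1320.706 → ⌈·⌉ = 1321
j=5: r + 4k = 1759.106 → ⌈·⌉ = 1760
j=6: r + 5k = 2197.506 → ⌈·⌉ = 2198
j=7: r + 6k = 2635.906 → ⌈·⌉ = 2636
j=8: r + 7k = 3074.306 → ⌈·⌉ = 3075
j=9: r + 8k = 3512.706 → ⌈·⌉ = 3513
j=10: r + 9k = 3951.106 → ⌈·⌉ = 3952
j=11: r + 10k = 4389.506 → ⌈·⌉ = 4390
j=12: r + 11k = 4827.906 → ⌈·⌉ = 4828
j=13: r + 12k = 5266.306 → ⌈·⌉ = 5267
j=14: r + 13k = 5704.706 → ⌈·⌉ = 5705
j=15: r + 14k = 6143.106 → ⌈·⌉ = 6144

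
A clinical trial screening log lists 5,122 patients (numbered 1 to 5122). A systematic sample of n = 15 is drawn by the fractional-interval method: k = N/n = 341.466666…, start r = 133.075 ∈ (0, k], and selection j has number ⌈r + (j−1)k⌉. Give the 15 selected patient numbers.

j=1: r + 0k = 133.075 → ⌈·⌉ = 134
j=2: r + 1k = 474.541666… → ⌈·⌉ = 475
j=3: r + 2k = 816.008333… → ⌈·⌉ = 817
j=4: r + 3k = 1157.475 → ⌈·⌉ = 1158
j=5: r + 4k = 1498.941666… → ⌈·⌉ = 1499
j=6: r + 5k = 1840.408333… → ⌈·⌉ = 1841
j=7: r + 6k = 2181.875 → ⌈·⌉ = 2182
j=8: r + 7k = 2523.341666… → ⌈·⌉ = 2524
j=9: r + 8k = 2864.808333… → ⌈·⌉ = 2865
j=10: r + 9k = 3206.275 → ⌈·⌉ = 3207
j=11: r + 10k = 3547.741666… → ⌈·⌉ = 3548
j=12: r + 11k = 3889.208333… → ⌈·⌉ = 3890
j=13: r + 12k = 4230.675 → ⌈·⌉ = 4231
j=14: r + 13k = 4572.141666… → ⌈·⌉ = 4573
j=15: r + 14k = 4913.608333… → ⌈·⌉ = 4914

134, 475, 817, 1158, 1499, 1841, 2182, 2524, 2865, 3207, 3548, 3890, 4231, 4573, 4914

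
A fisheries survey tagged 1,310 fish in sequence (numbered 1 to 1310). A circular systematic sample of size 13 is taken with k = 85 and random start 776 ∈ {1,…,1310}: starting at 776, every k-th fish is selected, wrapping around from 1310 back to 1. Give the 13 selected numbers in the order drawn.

776, 861, 946, 1031, 1116, 1201, 1286, 61, 146, 231, 316, 401, 486

Selection 1: 776
Selection 2: 776 + 85 = 861
Selection 3: 861 + 85 = 946
Selection 4: 946 + 85 = 1031
Selection 5: 1031 + 85 = 1116
Selection 6: 1116 + 85 = 1201
Selection 7: 1201 + 85 = 1286
Selection 8: 1286 + 85 = 1371 → 1371 − 1310 = 61
Selection 9: 61 + 85 = 146
Selection 10: 146 + 85 = 231
Selection 11: 231 + 85 = 316
Selection 12: 316 + 85 = 401
Selection 13: 401 + 85 = 486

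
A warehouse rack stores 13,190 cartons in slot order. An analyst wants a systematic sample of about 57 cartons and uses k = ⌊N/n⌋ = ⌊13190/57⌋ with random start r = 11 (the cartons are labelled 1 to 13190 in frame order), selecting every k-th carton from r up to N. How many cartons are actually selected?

k = ⌊13190/57⌋ = 231
Achieved size = ⌊(13190 − 11)/231⌋ + 1 = ⌊13179/231⌋ + 1 = 57 + 1 = 58
(last selection: 11 + 57×231 = 13178 ≤ 13190; next would be 13409 > 13190)

58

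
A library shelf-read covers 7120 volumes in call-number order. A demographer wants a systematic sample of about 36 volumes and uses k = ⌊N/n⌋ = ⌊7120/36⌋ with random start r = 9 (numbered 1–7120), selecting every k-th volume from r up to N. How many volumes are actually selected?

k = ⌊7120/36⌋ = 197
Achieved size = ⌊(7120 − 9)/197⌋ + 1 = ⌊7111/197⌋ + 1 = 36 + 1 = 37
(last selection: 9 + 36×197 = 7101 ≤ 7120; next would be 7298 > 7120)

37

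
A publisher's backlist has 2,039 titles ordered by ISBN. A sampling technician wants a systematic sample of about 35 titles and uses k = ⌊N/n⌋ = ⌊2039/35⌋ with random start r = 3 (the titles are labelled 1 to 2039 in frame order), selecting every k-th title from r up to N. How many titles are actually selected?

36

k = ⌊2039/35⌋ = 58
Achieved size = ⌊(2039 − 3)/58⌋ + 1 = ⌊2036/58⌋ + 1 = 35 + 1 = 36
(last selection: 3 + 35×58 = 2033 ≤ 2039; next would be 2091 > 2039)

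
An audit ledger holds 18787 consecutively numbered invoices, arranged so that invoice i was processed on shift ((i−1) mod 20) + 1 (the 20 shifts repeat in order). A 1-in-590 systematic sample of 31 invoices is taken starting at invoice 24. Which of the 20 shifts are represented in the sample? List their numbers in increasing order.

Consecutive selections differ by k = 590, so their shift numbers differ by 590 mod 20 = 10.
gcd(590, 20) = 10, so the sample visits 20/10 = 2 distinct residues mod 20.
Start 24 is shift 4; the shifts hit are 4, 14.

4, 14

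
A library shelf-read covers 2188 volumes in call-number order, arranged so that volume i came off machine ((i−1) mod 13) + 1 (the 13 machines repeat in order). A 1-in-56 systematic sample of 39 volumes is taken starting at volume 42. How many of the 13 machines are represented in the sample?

Consecutive selections differ by k = 56, so their machine numbers differ by 56 mod 13 = 4.
gcd(56, 13) = 1, so the sample visits 13/1 = 13 distinct residues mod 13.
Start 42 is machine 3; the machines hit are 1, 2, 3, 4, 5, 6, 7, 8, 9, 10, 11, 12, 13.

13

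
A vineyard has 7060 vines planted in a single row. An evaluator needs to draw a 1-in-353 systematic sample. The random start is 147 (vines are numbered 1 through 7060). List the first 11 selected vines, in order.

vine 1: 147
vine 2: 147 + 353 = 500
vine 3: 500 + 353 = 853
vine 4: 853 + 353 = 1206
vine 5: 1206 + 353 = 1559
vine 6: 1559 + 353 = 1912
vine 7: 1912 + 353 = 2265
vine 8: 2265 + 353 = 2618
vine 9: 2618 + 353 = 2971
vine 10: 2971 + 353 = 3324
vine 11: 3324 + 353 = 3677

147, 500, 853, 1206, 1559, 1912, 2265, 2618, 2971, 3324, 3677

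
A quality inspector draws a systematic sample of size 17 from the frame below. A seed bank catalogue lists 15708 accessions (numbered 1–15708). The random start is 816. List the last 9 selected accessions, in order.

k = N/n = 15708/17 = 924
9th selection = 816 + 8×924 = 8208
10th: 8208 + 924 = 9132
11th: 9132 + 924 = 10056
12th: 10056 + 924 = 10980
13th: 10980 + 924 = 11904
14th: 11904 + 924 = 12828
15th: 12828 + 924 = 13752
16th: 13752 + 924 = 14676
17th: 14676 + 924 = 15600

8208, 9132, 10056, 10980, 11904, 12828, 13752, 14676, 15600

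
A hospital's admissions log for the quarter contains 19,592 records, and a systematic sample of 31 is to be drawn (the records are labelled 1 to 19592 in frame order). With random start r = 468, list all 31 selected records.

k = N/n = 19592/31 = 632
record 1: 468
record 2: 468 + 632 = 1100
record 3: 1100 + 632 = 1732
record 4: 1732 + 632 = 2364
record 5: 2364 + 632 = 2996
record 6: 2996 + 632 = 3628
record 7: 3628 + 632 = 4260
record 8: 4260 + 632 = 4892
record 9: 4892 + 632 = 5524
record 10: 5524 + 632 = 6156
record 11: 6156 + 632 = 6788
record 12: 6788 + 632 = 7420
record 13: 7420 + 632 = 8052
record 14: 8052 + 632 = 8684
record 15: 8684 + 632 = 9316
record 16: 9316 + 632 = 9948
record 17: 9948 + 632 = 10580
record 18: 10580 + 632 = 11212
record 19: 11212 + 632 = 11844
record 20: 11844 + 632 = 12476
record 21: 12476 + 632 = 13108
record 22: 13108 + 632 = 13740
record 23: 13740 + 632 = 14372
record 24: 14372 + 632 = 15004
record 25: 15004 + 632 = 15636
record 26: 15636 + 632 = 16268
record 27: 16268 + 632 = 16900
record 28: 16900 + 632 = 17532
record 29: 17532 + 632 = 18164
record 30: 18164 + 632 = 18796
record 31: 18796 + 632 = 19428

468, 1100, 1732, 2364, 2996, 3628, 4260, 4892, 5524, 6156, 6788, 7420, 8052, 8684, 9316, 9948, 10580, 11212, 11844, 12476, 13108, 13740, 14372, 15004, 15636, 16268, 16900, 17532, 18164, 18796, 19428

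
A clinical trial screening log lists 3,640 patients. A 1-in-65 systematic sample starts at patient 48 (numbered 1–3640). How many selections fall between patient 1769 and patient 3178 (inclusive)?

22

k = 65
First selection ≥ 1769: 48 + ⌈(1769−48)/65⌉·65 = 48 + 27×65 = 1803
Last selection ≤ 3178: 48 + ⌊(3178−48)/65⌋·65 = 48 + 48×65 = 3168
Count = 48 − 27 + 1 = 22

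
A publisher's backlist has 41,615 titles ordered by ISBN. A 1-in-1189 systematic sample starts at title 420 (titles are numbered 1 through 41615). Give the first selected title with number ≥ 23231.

k = 1189
Steps past start: ⌈(23231 − 420)/1189⌉ = ⌈22811/1189⌉ = 20
Selected title: 420 + 20×1189 = 24200

24200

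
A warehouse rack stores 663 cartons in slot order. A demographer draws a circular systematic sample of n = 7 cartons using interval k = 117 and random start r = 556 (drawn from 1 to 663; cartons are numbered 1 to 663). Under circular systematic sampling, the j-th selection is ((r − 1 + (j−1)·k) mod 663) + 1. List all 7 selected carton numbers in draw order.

556, 10, 127, 244, 361, 478, 595

Selection 1: 556
Selection 2: 556 + 117 = 673 → 673 − 663 = 10
Selection 3: 10 + 117 = 127
Selection 4: 127 + 117 = 244
Selection 5: 244 + 117 = 361
Selection 6: 361 + 117 = 478
Selection 7: 478 + 117 = 595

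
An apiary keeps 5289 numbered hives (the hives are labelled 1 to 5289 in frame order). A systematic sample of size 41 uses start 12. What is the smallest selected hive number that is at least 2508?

k = 5289/41 = 129
Steps past start: ⌈(2508 − 12)/129⌉ = ⌈2496/129⌉ = 20
Selected hive: 12 + 20×129 = 2592

2592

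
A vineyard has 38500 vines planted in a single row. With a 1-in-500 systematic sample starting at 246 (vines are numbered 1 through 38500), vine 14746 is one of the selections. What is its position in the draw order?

k = 500
position = (14746 − 246)/500 + 1 = 14500/500 + 1 = 29 + 1 = 30

30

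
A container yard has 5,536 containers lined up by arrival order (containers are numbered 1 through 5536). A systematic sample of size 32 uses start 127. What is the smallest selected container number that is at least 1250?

1338

k = 5536/32 = 173
Steps past start: ⌈(1250 − 127)/173⌉ = ⌈1123/173⌉ = 7
Selected container: 127 + 7×173 = 1338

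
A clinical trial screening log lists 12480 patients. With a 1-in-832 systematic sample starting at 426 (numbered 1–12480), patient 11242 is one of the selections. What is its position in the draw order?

14

k = 832
position = (11242 − 426)/832 + 1 = 10816/832 + 1 = 13 + 1 = 14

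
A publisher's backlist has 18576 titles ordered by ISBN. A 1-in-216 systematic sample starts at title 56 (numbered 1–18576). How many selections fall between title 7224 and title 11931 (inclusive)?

21

k = 216
First selection ≥ 7224: 56 + ⌈(7224−56)/216⌉·216 = 56 + 34×216 = 7400
Last selection ≤ 11931: 56 + ⌊(11931−56)/216⌋·216 = 56 + 54×216 = 11720
Count = 54 − 34 + 1 = 21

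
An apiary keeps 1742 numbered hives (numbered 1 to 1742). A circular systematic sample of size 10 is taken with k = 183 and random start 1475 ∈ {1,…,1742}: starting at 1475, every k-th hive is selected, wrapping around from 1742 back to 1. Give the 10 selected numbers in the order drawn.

Selection 1: 1475
Selection 2: 1475 + 183 = 1658
Selection 3: 1658 + 183 = 1841 → 1841 − 1742 = 99
Selection 4: 99 + 183 = 282
Selection 5: 282 + 183 = 465
Selection 6: 465 + 183 = 648
Selection 7: 648 + 183 = 831
Selection 8: 831 + 183 = 1014
Selection 9: 1014 + 183 = 1197
Selection 10: 1197 + 183 = 1380

1475, 1658, 99, 282, 465, 648, 831, 1014, 1197, 1380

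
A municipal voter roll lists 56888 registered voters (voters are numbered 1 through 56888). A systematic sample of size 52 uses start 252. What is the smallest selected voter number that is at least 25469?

26508

k = 56888/52 = 1094
Steps past start: ⌈(25469 − 252)/1094⌉ = ⌈25217/1094⌉ = 24
Selected voter: 252 + 24×1094 = 26508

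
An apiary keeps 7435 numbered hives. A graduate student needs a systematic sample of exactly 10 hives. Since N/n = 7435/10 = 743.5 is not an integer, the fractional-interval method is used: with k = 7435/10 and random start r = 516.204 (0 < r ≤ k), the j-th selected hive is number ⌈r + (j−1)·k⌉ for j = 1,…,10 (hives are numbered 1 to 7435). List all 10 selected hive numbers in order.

517, 1260, 2004, 2747, 3491, 4234, 4978, 5721, 6465, 7208

j=1: r + 0k = 516.204 → ⌈·⌉ = 517
j=2: r + 1k = 1259.704 → ⌈·⌉ = 1260
j=3: r + 2k = 2003.204 → ⌈·⌉ = 2004
j=4: r + 3k = 2746.704 → ⌈·⌉ = 2747
j=5: r + 4k = 3490.204 → ⌈·⌉ = 3491
j=6: r + 5k = 4233.704 → ⌈·⌉ = 4234
j=7: r + 6k = 4977.204 → ⌈·⌉ = 4978
j=8: r + 7k = 5720.704 → ⌈·⌉ = 5721
j=9: r + 8k = 6464.204 → ⌈·⌉ = 6465
j=10: r + 9k = 7207.704 → ⌈·⌉ = 7208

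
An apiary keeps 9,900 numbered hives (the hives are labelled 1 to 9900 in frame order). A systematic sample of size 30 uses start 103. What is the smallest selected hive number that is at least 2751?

k = 9900/30 = 330
Steps past start: ⌈(2751 − 103)/330⌉ = ⌈2648/330⌉ = 9
Selected hive: 103 + 9×330 = 3073

3073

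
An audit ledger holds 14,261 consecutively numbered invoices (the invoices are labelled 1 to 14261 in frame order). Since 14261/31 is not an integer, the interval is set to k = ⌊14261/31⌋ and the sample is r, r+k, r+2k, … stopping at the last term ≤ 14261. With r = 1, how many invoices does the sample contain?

k = ⌊14261/31⌋ = 460
Achieved size = ⌊(14261 − 1)/460⌋ + 1 = ⌊14260/460⌋ + 1 = 31 + 1 = 32
(last selection: 1 + 31×460 = 14261 ≤ 14261; next would be 14721 > 14261)

32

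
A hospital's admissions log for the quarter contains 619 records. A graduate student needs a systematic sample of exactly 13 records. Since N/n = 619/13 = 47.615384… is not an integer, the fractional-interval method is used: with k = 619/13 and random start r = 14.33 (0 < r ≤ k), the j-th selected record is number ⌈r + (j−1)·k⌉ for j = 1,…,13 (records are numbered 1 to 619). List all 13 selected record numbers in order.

j=1: r + 0k = 14.33 → ⌈·⌉ = 15
j=2: r + 1k = 61.945384… → ⌈·⌉ = 62
j=3: r + 2k = 109.560769… → ⌈·⌉ = 110
j=4: r + 3k = 157.176153… → ⌈·⌉ = 158
j=5: r + 4k = 204.791538… → ⌈·⌉ = 205
j=6: r + 5k = 252.406923… → ⌈·⌉ = 253
j=7: r + 6k = 300.022307… → ⌈·⌉ = 301
j=8: r + 7k = 347.637692… → ⌈·⌉ = 348
j=9: r + 8k = 395.253076… → ⌈·⌉ = 396
j=10: r + 9k = 442.868461… → ⌈·⌉ = 443
j=11: r + 10k = 490.483846… → ⌈·⌉ = 491
j=12: r + 11k = 538.099230… → ⌈·⌉ = 539
j=13: r + 12k = 585.714615… → ⌈·⌉ = 586

15, 62, 110, 158, 205, 253, 301, 348, 396, 443, 491, 539, 586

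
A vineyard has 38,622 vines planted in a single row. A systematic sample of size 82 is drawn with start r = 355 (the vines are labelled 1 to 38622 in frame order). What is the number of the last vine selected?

38506

k = 38622/82 = 471
82nd selection = r + (82−1)·k = 355 + 81×471 = 355 + 38151 = 38506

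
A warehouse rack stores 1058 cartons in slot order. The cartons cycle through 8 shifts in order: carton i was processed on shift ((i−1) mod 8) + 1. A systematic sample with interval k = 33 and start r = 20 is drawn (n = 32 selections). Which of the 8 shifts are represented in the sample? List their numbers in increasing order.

1, 2, 3, 4, 5, 6, 7, 8

Consecutive selections differ by k = 33, so their shift numbers differ by 33 mod 8 = 1.
gcd(33, 8) = 1, so the sample visits 8/1 = 8 distinct residues mod 8.
Start 20 is shift 4; the shifts hit are 1, 2, 3, 4, 5, 6, 7, 8.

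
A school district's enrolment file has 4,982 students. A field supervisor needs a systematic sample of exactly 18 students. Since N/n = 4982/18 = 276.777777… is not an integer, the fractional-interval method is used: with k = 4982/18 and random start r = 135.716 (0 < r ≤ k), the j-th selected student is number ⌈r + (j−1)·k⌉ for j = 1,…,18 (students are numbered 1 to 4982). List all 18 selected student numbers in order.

j=1: r + 0k = 135.716 → ⌈·⌉ = 136
j=2: r + 1k = 412.493777… → ⌈·⌉ = 413
j=3: r + 2k = 689.271555… → ⌈·⌉ = 690
j=4: r + 3k = 966.049333… → ⌈·⌉ = 967
j=5: r + 4k = 1242.827111… → ⌈·⌉ = 1243
j=6: r + 5k = 1519.604888… → ⌈·⌉ = 1520
j=7: r + 6k = 1796.382666… → ⌈·⌉ = 1797
j=8: r + 7k = 2073.160444… → ⌈·⌉ = 2074
j=9: r + 8k = 2349.938222… → ⌈·⌉ = 2350
j=10: r + 9k = 2626.716 → ⌈·⌉ = 2627
j=11: r + 10k = 2903.493777… → ⌈·⌉ = 2904
j=12: r + 11k = 3180.271555… → ⌈·⌉ = 3181
j=13: r + 12k = 3457.049333… → ⌈·⌉ = 3458
j=14: r + 13k = 3733.827111… → ⌈·⌉ = 3734
j=15: r + 14k = 4010.604888… → ⌈·⌉ = 4011
j=16: r + 15k = 4287.382666… → ⌈·⌉ = 4288
j=17: r + 16k = 4564.160444… → ⌈·⌉ = 4565
j=18: r + 17k = 4840.938222… → ⌈·⌉ = 4841

136, 413, 690, 967, 1243, 1520, 1797, 2074, 2350, 2627, 2904, 3181, 3458, 3734, 4011, 4288, 4565, 4841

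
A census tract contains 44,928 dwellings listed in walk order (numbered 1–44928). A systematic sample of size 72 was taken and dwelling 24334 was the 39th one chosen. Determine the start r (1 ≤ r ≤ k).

k = 44928/72 = 624
r = 24334 − (39−1)×624 = 24334 − 23712 = 622

622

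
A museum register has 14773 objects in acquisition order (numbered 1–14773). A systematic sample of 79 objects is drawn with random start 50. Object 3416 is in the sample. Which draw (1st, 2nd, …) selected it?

19

k = 14773/79 = 187
position = (3416 − 50)/187 + 1 = 3366/187 + 1 = 18 + 1 = 19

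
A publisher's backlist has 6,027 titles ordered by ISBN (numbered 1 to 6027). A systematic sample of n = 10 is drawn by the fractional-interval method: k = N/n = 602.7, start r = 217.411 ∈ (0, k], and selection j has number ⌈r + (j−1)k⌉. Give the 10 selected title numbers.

218, 821, 1423, 2026, 2629, 3231, 3834, 4437, 5040, 5642

j=1: r + 0k = 217.411 → ⌈·⌉ = 218
j=2: r + 1k = 820.111 → ⌈·⌉ = 821
j=3: r + 2k = 1422.811 → ⌈·⌉ = 1423
j=4: r + 3k = 2025.511 → ⌈·⌉ = 2026
j=5: r + 4k = 2628.211 → ⌈·⌉ = 2629
j=6: r + 5k = 3230.911 → ⌈·⌉ = 3231
j=7: r + 6k = 3833.611 → ⌈·⌉ = 3834
j=8: r + 7k = 4436.311 → ⌈·⌉ = 4437
j=9: r + 8k = 5039.011 → ⌈·⌉ = 5040
j=10: r + 9k = 5641.711 → ⌈·⌉ = 5642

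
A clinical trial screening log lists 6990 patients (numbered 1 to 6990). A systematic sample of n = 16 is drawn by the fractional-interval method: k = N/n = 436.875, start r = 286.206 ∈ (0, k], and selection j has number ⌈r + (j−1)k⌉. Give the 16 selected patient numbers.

j=1: r + 0k = 286.206 → ⌈·⌉ = 287
j=2: r + 1k = 723.081 → ⌈·⌉ = 724
j=3: r + 2k = 1159.956 → ⌈·⌉ = 1160
j=4: r + 3k = 1596.831 → ⌈·⌉ = 1597
j=5: r + 4k = 2033.706 → ⌈·⌉ = 2034
j=6: r + 5k = 2470.581 → ⌈·⌉ = 2471
j=7: r + 6k = 2907.456 → ⌈·⌉ = 2908
j=8: r + 7k = 3344.331 → ⌈·⌉ = 3345
j=9: r + 8k = 3781.206 → ⌈·⌉ = 3782
j=10: r + 9k = 4218.081 → ⌈·⌉ = 4219
j=11: r + 10k = 4654.956 → ⌈·⌉ = 4655
j=12: r + 11k = 5091.831 → ⌈·⌉ = 5092
j=13: r + 12k = 5528.706 → ⌈·⌉ = 5529
j=14: r + 13k = 5965.581 → ⌈·⌉ = 5966
j=15: r + 14k = 6402.456 → ⌈·⌉ = 6403
j=16: r + 15k = 6839.331 → ⌈·⌉ = 6840

287, 724, 1160, 1597, 2034, 2471, 2908, 3345, 3782, 4219, 4655, 5092, 5529, 5966, 6403, 6840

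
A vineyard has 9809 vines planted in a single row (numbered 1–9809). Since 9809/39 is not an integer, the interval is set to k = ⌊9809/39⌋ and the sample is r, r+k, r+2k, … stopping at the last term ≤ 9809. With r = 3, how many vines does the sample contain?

k = ⌊9809/39⌋ = 251
Achieved size = ⌊(9809 − 3)/251⌋ + 1 = ⌊9806/251⌋ + 1 = 39 + 1 = 40
(last selection: 3 + 39×251 = 9792 ≤ 9809; next would be 10043 > 9809)

40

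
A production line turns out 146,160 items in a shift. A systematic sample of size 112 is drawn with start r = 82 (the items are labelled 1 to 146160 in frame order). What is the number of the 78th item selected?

100567

k = 146160/112 = 1305
78th selection = r + (78−1)·k = 82 + 77×1305 = 82 + 100485 = 100567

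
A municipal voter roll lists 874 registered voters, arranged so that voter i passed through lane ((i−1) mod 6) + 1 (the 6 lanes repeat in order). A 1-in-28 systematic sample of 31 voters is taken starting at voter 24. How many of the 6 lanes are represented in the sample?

3

Consecutive selections differ by k = 28, so their lane numbers differ by 28 mod 6 = 4.
gcd(28, 6) = 2, so the sample visits 6/2 = 3 distinct residues mod 6.
Start 24 is lane 6; the lanes hit are 2, 4, 6.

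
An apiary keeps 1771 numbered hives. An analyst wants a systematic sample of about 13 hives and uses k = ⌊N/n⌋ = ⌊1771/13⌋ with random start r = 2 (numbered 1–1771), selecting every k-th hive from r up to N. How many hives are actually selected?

k = ⌊1771/13⌋ = 136
Achieved size = ⌊(1771 − 2)/136⌋ + 1 = ⌊1769/136⌋ + 1 = 13 + 1 = 14
(last selection: 2 + 13×136 = 1770 ≤ 1771; next would be 1906 > 1771)

14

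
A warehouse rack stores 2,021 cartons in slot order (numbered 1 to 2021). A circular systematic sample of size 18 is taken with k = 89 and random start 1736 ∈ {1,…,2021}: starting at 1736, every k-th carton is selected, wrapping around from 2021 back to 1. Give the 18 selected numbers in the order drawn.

Selection 1: 1736
Selection 2: 1736 + 89 = 1825
Selection 3: 1825 + 89 = 1914
Selection 4: 1914 + 89 = 2003
Selection 5: 2003 + 89 = 2092 → 2092 − 2021 = 71
Selection 6: 71 + 89 = 160
Selection 7: 160 + 89 = 249
Selection 8: 249 + 89 = 338
Selection 9: 338 + 89 = 427
Selection 10: 427 + 89 = 516
Selection 11: 516 + 89 = 605
Selection 12: 605 + 89 = 694
Selection 13: 694 + 89 = 783
Selection 14: 783 + 89 = 872
Selection 15: 872 + 89 = 961
Selection 16: 961 + 89 = 1050
Selection 17: 1050 + 89 = 1139
Selection 18: 1139 + 89 = 1228

1736, 1825, 1914, 2003, 71, 160, 249, 338, 427, 516, 605, 694, 783, 872, 961, 1050, 1139, 1228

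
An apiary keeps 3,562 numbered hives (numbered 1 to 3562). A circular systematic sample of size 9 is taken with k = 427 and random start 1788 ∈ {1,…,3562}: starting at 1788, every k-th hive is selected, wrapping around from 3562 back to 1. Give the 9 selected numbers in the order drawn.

1788, 2215, 2642, 3069, 3496, 361, 788, 1215, 1642

Selection 1: 1788
Selection 2: 1788 + 427 = 2215
Selection 3: 2215 + 427 = 2642
Selection 4: 2642 + 427 = 3069
Selection 5: 3069 + 427 = 3496
Selection 6: 3496 + 427 = 3923 → 3923 − 3562 = 361
Selection 7: 361 + 427 = 788
Selection 8: 788 + 427 = 1215
Selection 9: 1215 + 427 = 1642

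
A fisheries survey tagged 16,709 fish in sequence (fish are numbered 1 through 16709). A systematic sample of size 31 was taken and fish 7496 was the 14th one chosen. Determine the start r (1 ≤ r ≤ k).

k = 16709/31 = 539
r = 7496 − (14−1)×539 = 7496 − 7007 = 489

489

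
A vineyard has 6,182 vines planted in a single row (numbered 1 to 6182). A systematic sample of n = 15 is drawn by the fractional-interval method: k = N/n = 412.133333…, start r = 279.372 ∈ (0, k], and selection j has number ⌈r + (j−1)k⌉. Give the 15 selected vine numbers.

j=1: r + 0k = 279.372 → ⌈·⌉ = 280
j=2: r + 1k = 691.505333… → ⌈·⌉ = 692
j=3: r + 2k = 1103.638666… → ⌈·⌉ = 1104
j=4: r + 3k = 1515.772 → ⌈·⌉ = 1516
j=5: r + 4k = 1927.905333… → ⌈·⌉ = 1928
j=6: r + 5k = 2340.038666… → ⌈·⌉ = 2341
j=7: r + 6k = 2752.172 → ⌈·⌉ = 2753
j=8: r + 7k = 3164.305333… → ⌈·⌉ = 3165
j=9: r + 8k = 3576.438666… → ⌈·⌉ = 3577
j=10: r + 9k = 3988.572 → ⌈·⌉ = 3989
j=11: r + 10k = 4400.705333… → ⌈·⌉ = 4401
j=12: r + 11k = 4812.838666… → ⌈·⌉ = 4813
j=13: r + 12k = 5224.972 → ⌈·⌉ = 5225
j=14: r + 13k = 5637.105333… → ⌈·⌉ = 5638
j=15: r + 14k = 6049.238666… → ⌈·⌉ = 6050

280, 692, 1104, 1516, 1928, 2341, 2753, 3165, 3577, 3989, 4401, 4813, 5225, 5638, 6050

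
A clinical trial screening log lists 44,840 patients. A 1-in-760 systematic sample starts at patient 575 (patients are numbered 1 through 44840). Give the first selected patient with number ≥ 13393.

13495

k = 760
Steps past start: ⌈(13393 − 575)/760⌉ = ⌈12818/760⌉ = 17
Selected patient: 575 + 17×760 = 13495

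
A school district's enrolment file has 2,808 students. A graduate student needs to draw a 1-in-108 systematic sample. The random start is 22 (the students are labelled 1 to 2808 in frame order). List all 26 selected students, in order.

student 1: 22
student 2: 22 + 108 = 130
student 3: 130 + 108 = 238
student 4: 238 + 108 = 346
student 5: 346 + 108 = 454
student 6: 454 + 108 = 562
student 7: 562 + 108 = 670
student 8: 670 + 108 = 778
student 9: 778 + 108 = 886
student 10: 886 + 108 = 994
student 11: 994 + 108 = 1102
student 12: 1102 + 108 = 1210
student 13: 1210 + 108 = 1318
student 14: 1318 + 108 = 1426
student 15: 1426 + 108 = 1534
student 16: 1534 + 108 = 1642
student 17: 1642 + 108 = 1750
student 18: 1750 + 108 = 1858
student 19: 1858 + 108 = 1966
student 20: 1966 + 108 = 2074
student 21: 2074 + 108 = 2182
student 22: 2182 + 108 = 2290
student 23: 2290 + 108 = 2398
student 24: 2398 + 108 = 2506
student 25: 2506 + 108 = 2614
student 26: 2614 + 108 = 2722

22, 130, 238, 346, 454, 562, 670, 778, 886, 994, 1102, 1210, 1318, 1426, 1534, 1642, 1750, 1858, 1966, 2074, 2182, 2290, 2398, 2506, 2614, 2722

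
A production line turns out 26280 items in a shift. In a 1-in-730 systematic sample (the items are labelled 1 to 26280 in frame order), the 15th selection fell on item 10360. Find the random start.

k = 730
r = 10360 − (15−1)×730 = 10360 − 10220 = 140

140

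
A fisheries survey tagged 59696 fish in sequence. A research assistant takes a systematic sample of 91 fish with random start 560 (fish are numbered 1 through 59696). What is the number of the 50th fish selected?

k = 59696/91 = 656
50th selection = r + (50−1)·k = 560 + 49×656 = 560 + 32144 = 32704

32704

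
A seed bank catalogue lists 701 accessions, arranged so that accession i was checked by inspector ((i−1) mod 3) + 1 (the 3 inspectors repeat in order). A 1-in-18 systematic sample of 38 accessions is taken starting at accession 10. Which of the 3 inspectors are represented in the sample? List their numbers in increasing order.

1

Consecutive selections differ by k = 18, so their inspector numbers differ by 18 mod 3 = 0.
gcd(18, 3) = 3, so the sample visits 3/3 = 1 distinct residues mod 3.
Start 10 is inspector 1; the inspectors hit are 1.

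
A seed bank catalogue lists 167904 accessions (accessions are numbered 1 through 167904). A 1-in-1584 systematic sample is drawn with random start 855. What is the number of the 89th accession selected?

k = 1584
89th selection = r + (89−1)·k = 855 + 88×1584 = 855 + 139392 = 140247

140247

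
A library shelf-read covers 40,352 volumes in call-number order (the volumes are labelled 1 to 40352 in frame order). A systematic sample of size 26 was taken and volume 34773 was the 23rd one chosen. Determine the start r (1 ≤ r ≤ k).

629

k = 40352/26 = 1552
r = 34773 − (23−1)×1552 = 34773 − 34144 = 629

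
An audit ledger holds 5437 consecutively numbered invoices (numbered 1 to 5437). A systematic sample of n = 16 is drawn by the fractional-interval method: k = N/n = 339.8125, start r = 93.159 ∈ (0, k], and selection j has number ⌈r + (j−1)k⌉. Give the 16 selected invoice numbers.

j=1: r + 0k = 93.159 → ⌈·⌉ = 94
j=2: r + 1k = 432.9715 → ⌈·⌉ = 433
j=3: r + 2k = 772.784 → ⌈·⌉ = 773
j=4: r + 3k = 1112.5965 → ⌈·⌉ = 1113
j=5: r + 4k = 1452.409 → ⌈·⌉ = 1453
j=6: r + 5k = 1792.2215 → ⌈·⌉ = 1793
j=7: r + 6k = 2132.034 → ⌈·⌉ = 2133
j=8: r + 7k = 2471.8465 → ⌈·⌉ = 2472
j=9: r + 8k = 2811.659 → ⌈·⌉ = 2812
j=10: r + 9k = 3151.4715 → ⌈·⌉ = 3152
j=11: r + 10k = 3491.284 → ⌈·⌉ = 3492
j=12: r + 11k = 3831.0965 → ⌈·⌉ = 3832
j=13: r + 12k = 4170.909 → ⌈·⌉ = 4171
j=14: r + 13k = 4510.7215 → ⌈·⌉ = 4511
j=15: r + 14k = 4850.534 → ⌈·⌉ = 4851
j=16: r + 15k = 5190.3465 → ⌈·⌉ = 5191

94, 433, 773, 1113, 1453, 1793, 2133, 2472, 2812, 3152, 3492, 3832, 4171, 4511, 4851, 5191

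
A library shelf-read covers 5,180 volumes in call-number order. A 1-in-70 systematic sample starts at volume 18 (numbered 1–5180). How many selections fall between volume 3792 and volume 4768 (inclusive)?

14

k = 70
First selection ≥ 3792: 18 + ⌈(3792−18)/70⌉·70 = 18 + 54×70 = 3798
Last selection ≤ 4768: 18 + ⌊(4768−18)/70⌋·70 = 18 + 67×70 = 4708
Count = 67 − 54 + 1 = 14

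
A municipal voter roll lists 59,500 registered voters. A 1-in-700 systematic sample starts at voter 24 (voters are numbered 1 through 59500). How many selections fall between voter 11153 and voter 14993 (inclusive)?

k = 700
First selection ≥ 11153: 24 + ⌈(11153−24)/700⌉·700 = 24 + 16×700 = 11224
Last selection ≤ 14993: 24 + ⌊(14993−24)/700⌋·700 = 24 + 21×700 = 14724
Count = 21 − 16 + 1 = 6

6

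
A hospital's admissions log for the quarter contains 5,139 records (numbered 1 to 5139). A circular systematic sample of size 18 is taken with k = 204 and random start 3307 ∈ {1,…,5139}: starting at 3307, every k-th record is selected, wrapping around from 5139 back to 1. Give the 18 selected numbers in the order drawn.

3307, 3511, 3715, 3919, 4123, 4327, 4531, 4735, 4939, 4, 208, 412, 616, 820, 1024, 1228, 1432, 1636

Selection 1: 3307
Selection 2: 3307 + 204 = 3511
Selection 3: 3511 + 204 = 3715
Selection 4: 3715 + 204 = 3919
Selection 5: 3919 + 204 = 4123
Selection 6: 4123 + 204 = 4327
Selection 7: 4327 + 204 = 4531
Selection 8: 4531 + 204 = 4735
Selection 9: 4735 + 204 = 4939
Selection 10: 4939 + 204 = 5143 → 5143 − 5139 = 4
Selection 11: 4 + 204 = 208
Selection 12: 208 + 204 = 412
Selection 13: 412 + 204 = 616
Selection 14: 616 + 204 = 820
Selection 15: 820 + 204 = 1024
Selection 16: 1024 + 204 = 1228
Selection 17: 1228 + 204 = 1432
Selection 18: 1432 + 204 = 1636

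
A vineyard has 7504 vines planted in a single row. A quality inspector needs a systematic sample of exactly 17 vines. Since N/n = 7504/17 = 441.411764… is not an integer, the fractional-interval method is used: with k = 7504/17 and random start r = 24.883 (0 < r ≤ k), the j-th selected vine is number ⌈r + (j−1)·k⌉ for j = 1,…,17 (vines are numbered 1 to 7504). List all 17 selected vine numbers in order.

25, 467, 908, 1350, 1791, 2232, 2674, 3115, 3557, 3998, 4440, 4881, 5322, 5764, 6205, 6647, 7088

j=1: r + 0k = 24.883 → ⌈·⌉ = 25
j=2: r + 1k = 466.294764… → ⌈·⌉ = 467
j=3: r + 2k = 907.706529… → ⌈·⌉ = 908
j=4: r + 3k = 1349.118294… → ⌈·⌉ = 1350
j=5: r + 4k = 1790.530058… → ⌈·⌉ = 1791
j=6: r + 5k = 2231.941823… → ⌈·⌉ = 2232
j=7: r + 6k = 2673.353588… → ⌈·⌉ = 2674
j=8: r + 7k = 3114.765352… → ⌈·⌉ = 3115
j=9: r + 8k = 3556.177117… → ⌈·⌉ = 3557
j=10: r + 9k = 3997.588882… → ⌈·⌉ = 3998
j=11: r + 10k = 4439.000647… → ⌈·⌉ = 4440
j=12: r + 11k = 4880.412411… → ⌈·⌉ = 4881
j=13: r + 12k = 5321.824176… → ⌈·⌉ = 5322
j=14: r + 13k = 5763.235941… → ⌈·⌉ = 5764
j=15: r + 14k = 6204.647705… → ⌈·⌉ = 6205
j=16: r + 15k = 6646.059470… → ⌈·⌉ = 6647
j=17: r + 16k = 7087.471235… → ⌈·⌉ = 7088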